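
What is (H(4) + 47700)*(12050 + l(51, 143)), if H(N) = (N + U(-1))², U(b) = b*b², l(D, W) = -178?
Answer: 566401248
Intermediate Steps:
U(b) = b³
H(N) = (-1 + N)² (H(N) = (N + (-1)³)² = (N - 1)² = (-1 + N)²)
(H(4) + 47700)*(12050 + l(51, 143)) = ((-1 + 4)² + 47700)*(12050 - 178) = (3² + 47700)*11872 = (9 + 47700)*11872 = 47709*11872 = 566401248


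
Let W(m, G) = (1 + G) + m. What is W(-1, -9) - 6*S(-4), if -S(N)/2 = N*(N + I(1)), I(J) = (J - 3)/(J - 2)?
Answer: 87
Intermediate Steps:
I(J) = (-3 + J)/(-2 + J)
W(m, G) = 1 + G + m
S(N) = -2*N*(2 + N) (S(N) = -2*N*(N + (-3 + 1)/(-2 + 1)) = -2*N*(N - 2/(-1)) = -2*N*(N - 1*(-2)) = -2*N*(N + 2) = -2*N*(2 + N))
W(-1, -9) - 6*S(-4) = (1 - 9 - 1) - (-12)*(-4)*(2 - 4) = -9 - (-12)*(-4)*(-2) = -9 - 6*(-16) = -9 + 96 = 87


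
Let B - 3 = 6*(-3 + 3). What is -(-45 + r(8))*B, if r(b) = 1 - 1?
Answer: 135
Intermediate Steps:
B = 3 (B = 3 + 6*(-3 + 3) = 3 + 6*0 = 3 + 0 = 3)
r(b) = 0
-(-45 + r(8))*B = -(-45 + 0)*3 = -(-45)*3 = -1*(-135) = 135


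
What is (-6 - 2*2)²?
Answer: 100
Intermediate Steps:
(-6 - 2*2)² = (-6 - 4)² = (-10)² = 100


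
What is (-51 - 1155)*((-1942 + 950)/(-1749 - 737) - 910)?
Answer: 1363544604/1243 ≈ 1.0970e+6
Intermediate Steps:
(-51 - 1155)*((-1942 + 950)/(-1749 - 737) - 910) = -1206*(-992/(-2486) - 910) = -1206*(-992*(-1/2486) - 910) = -1206*(496/1243 - 910) = -1206*(-1130634/1243) = 1363544604/1243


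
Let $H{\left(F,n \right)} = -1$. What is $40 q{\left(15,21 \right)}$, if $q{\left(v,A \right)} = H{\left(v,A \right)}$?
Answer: $-40$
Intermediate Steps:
$q{\left(v,A \right)} = -1$
$40 q{\left(15,21 \right)} = 40 \left(-1\right) = -40$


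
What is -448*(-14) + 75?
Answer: 6347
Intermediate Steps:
-448*(-14) + 75 = -112*(-56) + 75 = 6272 + 75 = 6347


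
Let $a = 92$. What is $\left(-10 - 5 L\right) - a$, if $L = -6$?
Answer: $-72$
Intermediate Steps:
$\left(-10 - 5 L\right) - a = \left(-10 - -30\right) - 92 = \left(-10 + 30\right) - 92 = 20 - 92 = -72$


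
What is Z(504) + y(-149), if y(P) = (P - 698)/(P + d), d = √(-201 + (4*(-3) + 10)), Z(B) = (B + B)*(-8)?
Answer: -180539653/22404 + 847*I*√203/22404 ≈ -8058.4 + 0.53865*I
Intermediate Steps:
Z(B) = -16*B (Z(B) = (2*B)*(-8) = -16*B)
d = I*√203 (d = √(-201 + (-12 + 10)) = √(-201 - 2) = √(-203) = I*√203 ≈ 14.248*I)
y(P) = (-698 + P)/(P + I*√203) (y(P) = (P - 698)/(P + I*√203) = (-698 + P)/(P + I*√203))
Z(504) + y(-149) = -16*504 + (-698 - 149)/(-149 + I*√203) = -8064 - 847/(-149 + I*√203)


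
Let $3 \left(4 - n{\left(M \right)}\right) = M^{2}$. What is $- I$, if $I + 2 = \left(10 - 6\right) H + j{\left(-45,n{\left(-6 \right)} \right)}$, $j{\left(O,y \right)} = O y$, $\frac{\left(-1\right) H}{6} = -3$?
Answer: $-430$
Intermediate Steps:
$H = 18$ ($H = \left(-6\right) \left(-3\right) = 18$)
$n{\left(M \right)} = 4 - \frac{M^{2}}{3}$
$I = 430$ ($I = -2 - \left(45 \left(4 - \frac{\left(-6\right)^{2}}{3}\right) - \left(10 - 6\right) 18\right) = -2 - \left(-72 + 45 \left(4 - 12\right)\right) = -2 + \left(72 - -360\right) = -2 + \left(72 + 360\right) = -2 + 432 = 430$)
$- I = \left(-1\right) 430 = -430$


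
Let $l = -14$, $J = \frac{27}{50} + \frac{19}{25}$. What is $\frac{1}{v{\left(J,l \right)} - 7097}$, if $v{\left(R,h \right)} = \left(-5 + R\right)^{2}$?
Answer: $- \frac{100}{708331} \approx -0.00014118$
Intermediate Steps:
$J = \frac{13}{10}$ ($J = 27 \cdot \frac{1}{50} + 19 \cdot \frac{1}{25} = \frac{27}{50} + \frac{19}{25} = \frac{13}{10} \approx 1.3$)
$\frac{1}{v{\left(J,l \right)} - 7097} = \frac{1}{\left(-5 + \frac{13}{10}\right)^{2} - 7097} = \frac{1}{\left(- \frac{37}{10}\right)^{2} - 7097} = \frac{1}{\frac{1369}{100} - 7097} = \frac{1}{- \frac{708331}{100}} = - \frac{100}{708331}$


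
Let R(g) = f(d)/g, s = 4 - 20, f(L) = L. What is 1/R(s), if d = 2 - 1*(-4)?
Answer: -8/3 ≈ -2.6667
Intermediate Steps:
d = 6 (d = 2 + 4 = 6)
s = -16
R(g) = 6/g
1/R(s) = 1/(6/(-16)) = 1/(6*(-1/16)) = 1/(-3/8) = -8/3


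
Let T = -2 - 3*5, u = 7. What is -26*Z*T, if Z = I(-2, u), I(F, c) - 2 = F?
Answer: 0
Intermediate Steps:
T = -17 (T = -2 - 15 = -17)
I(F, c) = 2 + F
Z = 0 (Z = 2 - 2 = 0)
-26*Z*T = -26*0*(-17) = -0*(-17) = -1*0 = 0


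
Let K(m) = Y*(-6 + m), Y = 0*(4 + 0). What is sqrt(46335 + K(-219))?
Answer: sqrt(46335) ≈ 215.26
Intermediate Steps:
Y = 0 (Y = 0*4 = 0)
K(m) = 0 (K(m) = 0*(-6 + m) = 0)
sqrt(46335 + K(-219)) = sqrt(46335 + 0) = sqrt(46335)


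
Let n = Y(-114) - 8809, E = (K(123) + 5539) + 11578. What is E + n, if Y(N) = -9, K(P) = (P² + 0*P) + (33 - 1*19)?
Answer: 23442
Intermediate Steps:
K(P) = 14 + P² (K(P) = (P² + 0) + (33 - 19) = P² + 14 = 14 + P²)
E = 32260 (E = ((14 + 123²) + 5539) + 11578 = ((14 + 15129) + 5539) + 11578 = (15143 + 5539) + 11578 = 20682 + 11578 = 32260)
n = -8818 (n = -9 - 8809 = -8818)
E + n = 32260 - 8818 = 23442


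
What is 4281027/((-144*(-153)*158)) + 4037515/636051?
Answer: 1864196368913/246014349984 ≈ 7.5776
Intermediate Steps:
4281027/((-144*(-153)*158)) + 4037515/636051 = 4281027/((22032*158)) + 4037515*(1/636051) = 4281027/3481056 + 4037515/636051 = 4281027*(1/3481056) + 4037515/636051 = 1427009/1160352 + 4037515/636051 = 1864196368913/246014349984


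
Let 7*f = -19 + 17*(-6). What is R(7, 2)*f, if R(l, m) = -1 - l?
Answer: 968/7 ≈ 138.29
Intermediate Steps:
f = -121/7 (f = (-19 + 17*(-6))/7 = (-19 - 102)/7 = (⅐)*(-121) = -121/7 ≈ -17.286)
R(7, 2)*f = (-1 - 1*7)*(-121/7) = (-1 - 7)*(-121/7) = -8*(-121/7) = 968/7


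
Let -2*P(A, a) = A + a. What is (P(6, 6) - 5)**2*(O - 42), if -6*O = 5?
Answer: -31097/6 ≈ -5182.8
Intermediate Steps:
O = -5/6 (O = -1/6*5 = -5/6 ≈ -0.83333)
P(A, a) = -A/2 - a/2 (P(A, a) = -(A + a)/2 = -A/2 - a/2)
(P(6, 6) - 5)**2*(O - 42) = ((-1/2*6 - 1/2*6) - 5)**2*(-5/6 - 42) = ((-3 - 3) - 5)**2*(-257/6) = (-6 - 5)**2*(-257/6) = (-11)**2*(-257/6) = 121*(-257/6) = -31097/6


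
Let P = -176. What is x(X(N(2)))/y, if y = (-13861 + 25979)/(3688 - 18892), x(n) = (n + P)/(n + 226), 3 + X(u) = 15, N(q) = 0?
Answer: 89052/103003 ≈ 0.86456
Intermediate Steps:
X(u) = 12 (X(u) = -3 + 15 = 12)
x(n) = (-176 + n)/(226 + n) (x(n) = (n - 176)/(n + 226) = (-176 + n)/(226 + n))
y = -6059/7602 (y = 12118/(-15204) = 12118*(-1/15204) = -6059/7602 ≈ -0.79703)
x(X(N(2)))/y = ((-176 + 12)/(226 + 12))/(-6059/7602) = (-164/238)*(-7602/6059) = ((1/238)*(-164))*(-7602/6059) = -82/119*(-7602/6059) = 89052/103003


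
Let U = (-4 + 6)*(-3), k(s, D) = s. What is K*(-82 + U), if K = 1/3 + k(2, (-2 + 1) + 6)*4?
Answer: -2200/3 ≈ -733.33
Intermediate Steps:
K = 25/3 (K = 1/3 + 2*4 = 1/3 + 8 = 25/3 ≈ 8.3333)
U = -6 (U = 2*(-3) = -6)
K*(-82 + U) = 25*(-82 - 6)/3 = (25/3)*(-88) = -2200/3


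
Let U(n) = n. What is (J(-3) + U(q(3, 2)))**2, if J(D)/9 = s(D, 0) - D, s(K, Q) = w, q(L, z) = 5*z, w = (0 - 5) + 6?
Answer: 2116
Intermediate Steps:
w = 1 (w = -5 + 6 = 1)
s(K, Q) = 1
J(D) = 9 - 9*D (J(D) = 9*(1 - D) = 9 - 9*D)
(J(-3) + U(q(3, 2)))**2 = ((9 - 9*(-3)) + 5*2)**2 = ((9 + 27) + 10)**2 = (36 + 10)**2 = 46**2 = 2116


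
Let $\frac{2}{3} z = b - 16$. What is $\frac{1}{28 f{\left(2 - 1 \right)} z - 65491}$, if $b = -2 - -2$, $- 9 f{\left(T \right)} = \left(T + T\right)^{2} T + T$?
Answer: $- \frac{3}{195353} \approx -1.5357 \cdot 10^{-5}$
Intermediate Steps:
$f{\left(T \right)} = - \frac{4 T^{3}}{9} - \frac{T}{9}$ ($f{\left(T \right)} = - \frac{\left(T + T\right)^{2} T + T}{9} = - \frac{\left(2 T\right)^{2} T + T}{9} = - \frac{4 T^{2} T + T}{9} = - \frac{4 T^{3} + T}{9} = - \frac{T + 4 T^{3}}{9} = - \frac{4 T^{3}}{9} - \frac{T}{9}$)
$b = 0$ ($b = -2 + 2 = 0$)
$z = -24$ ($z = \frac{3 \left(0 - 16\right)}{2} = \frac{3}{2} \left(-16\right) = -24$)
$\frac{1}{28 f{\left(2 - 1 \right)} z - 65491} = \frac{1}{28 \left(- \frac{\left(2 - 1\right) \left(1 + 4 \left(2 - 1\right)^{2}\right)}{9}\right) \left(-24\right) - 65491} = \frac{1}{28 \left(\left(- \frac{1}{9}\right) 1 \left(1 + 4 \cdot 1^{2}\right)\right) \left(-24\right) - 65491} = \frac{1}{28 \left(\left(- \frac{1}{9}\right) 1 \left(1 + 4 \cdot 1\right)\right) \left(-24\right) - 65491} = \frac{1}{28 \left(\left(- \frac{1}{9}\right) 1 \left(1 + 4\right)\right) \left(-24\right) - 65491} = \frac{1}{28 \left(\left(- \frac{1}{9}\right) 1 \cdot 5\right) \left(-24\right) - 65491} = \frac{1}{28 \left(- \frac{5}{9}\right) \left(-24\right) - 65491} = \frac{1}{\left(- \frac{140}{9}\right) \left(-24\right) - 65491} = \frac{1}{\frac{1120}{3} - 65491} = \frac{1}{- \frac{195353}{3}} = - \frac{3}{195353}$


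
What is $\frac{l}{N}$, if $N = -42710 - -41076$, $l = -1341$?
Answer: $\frac{1341}{1634} \approx 0.82069$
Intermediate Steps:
$N = -1634$ ($N = -42710 + 41076 = -1634$)
$\frac{l}{N} = - \frac{1341}{-1634} = \left(-1341\right) \left(- \frac{1}{1634}\right) = \frac{1341}{1634}$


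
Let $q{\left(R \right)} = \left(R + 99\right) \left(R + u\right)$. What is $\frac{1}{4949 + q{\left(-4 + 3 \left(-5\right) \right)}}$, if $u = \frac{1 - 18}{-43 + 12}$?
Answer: $\frac{31}{107659} \approx 0.00028795$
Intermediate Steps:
$u = \frac{17}{31}$ ($u = - \frac{17}{-31} = \left(-17\right) \left(- \frac{1}{31}\right) = \frac{17}{31} \approx 0.54839$)
$q{\left(R \right)} = \left(99 + R\right) \left(\frac{17}{31} + R\right)$ ($q{\left(R \right)} = \left(R + 99\right) \left(R + \frac{17}{31}\right) = \left(99 + R\right) \left(\frac{17}{31} + R\right)$)
$\frac{1}{4949 + q{\left(-4 + 3 \left(-5\right) \right)}} = \frac{1}{4949 + \left(\frac{1683}{31} + \left(-4 + 3 \left(-5\right)\right)^{2} + \frac{3086 \left(-4 + 3 \left(-5\right)\right)}{31}\right)} = \frac{1}{4949 + \left(\frac{1683}{31} + \left(-4 - 15\right)^{2} + \frac{3086 \left(-4 - 15\right)}{31}\right)} = \frac{1}{4949 + \left(\frac{1683}{31} + \left(-19\right)^{2} + \frac{3086}{31} \left(-19\right)\right)} = \frac{1}{4949 + \left(\frac{1683}{31} + 361 - \frac{58634}{31}\right)} = \frac{1}{4949 - \frac{45760}{31}} = \frac{1}{\frac{107659}{31}} = \frac{31}{107659}$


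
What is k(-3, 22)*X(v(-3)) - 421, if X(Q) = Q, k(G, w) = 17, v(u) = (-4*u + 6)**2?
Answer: 5087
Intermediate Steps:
v(u) = (6 - 4*u)**2
k(-3, 22)*X(v(-3)) - 421 = 17*(4*(-3 + 2*(-3))**2) - 421 = 17*(4*(-3 - 6)**2) - 421 = 17*(4*(-9)**2) - 421 = 17*(4*81) - 421 = 17*324 - 421 = 5508 - 421 = 5087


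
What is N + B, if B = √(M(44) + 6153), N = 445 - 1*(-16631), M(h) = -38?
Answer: 17076 + √6115 ≈ 17154.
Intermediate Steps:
N = 17076 (N = 445 + 16631 = 17076)
B = √6115 (B = √(-38 + 6153) = √6115 ≈ 78.198)
N + B = 17076 + √6115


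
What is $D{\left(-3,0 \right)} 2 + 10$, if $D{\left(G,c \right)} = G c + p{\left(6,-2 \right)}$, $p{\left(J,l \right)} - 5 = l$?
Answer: $16$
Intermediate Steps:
$p{\left(J,l \right)} = 5 + l$
$D{\left(G,c \right)} = 3 + G c$ ($D{\left(G,c \right)} = G c + \left(5 - 2\right) = G c + 3 = 3 + G c$)
$D{\left(-3,0 \right)} 2 + 10 = \left(3 - 0\right) 2 + 10 = \left(3 + 0\right) 2 + 10 = 3 \cdot 2 + 10 = 6 + 10 = 16$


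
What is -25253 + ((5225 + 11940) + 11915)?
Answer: 3827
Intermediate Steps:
-25253 + ((5225 + 11940) + 11915) = -25253 + (17165 + 11915) = -25253 + 29080 = 3827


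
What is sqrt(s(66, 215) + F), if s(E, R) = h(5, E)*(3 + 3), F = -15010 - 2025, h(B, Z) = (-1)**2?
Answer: I*sqrt(17029) ≈ 130.5*I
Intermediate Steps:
h(B, Z) = 1
F = -17035
s(E, R) = 6 (s(E, R) = 1*(3 + 3) = 1*6 = 6)
sqrt(s(66, 215) + F) = sqrt(6 - 17035) = sqrt(-17029) = I*sqrt(17029)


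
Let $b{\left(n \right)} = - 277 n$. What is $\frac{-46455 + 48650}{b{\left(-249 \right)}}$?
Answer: $\frac{2195}{68973} \approx 0.031824$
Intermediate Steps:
$\frac{-46455 + 48650}{b{\left(-249 \right)}} = \frac{-46455 + 48650}{\left(-277\right) \left(-249\right)} = \frac{2195}{68973}$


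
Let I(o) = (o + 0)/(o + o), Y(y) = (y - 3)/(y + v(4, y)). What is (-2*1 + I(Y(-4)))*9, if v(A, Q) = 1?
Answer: -27/2 ≈ -13.500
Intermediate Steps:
Y(y) = (-3 + y)/(1 + y) (Y(y) = (y - 3)/(y + 1) = (-3 + y)/(1 + y))
I(o) = 1/2 (I(o) = o/((2*o)) = o*(1/(2*o)) = 1/2)
(-2*1 + I(Y(-4)))*9 = (-2*1 + 1/2)*9 = (-2 + 1/2)*9 = -3/2*9 = -27/2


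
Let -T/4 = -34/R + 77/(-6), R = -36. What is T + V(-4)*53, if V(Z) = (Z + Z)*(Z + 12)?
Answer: -30100/9 ≈ -3344.4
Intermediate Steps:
V(Z) = 2*Z*(12 + Z) (V(Z) = (2*Z)*(12 + Z) = 2*Z*(12 + Z))
T = 428/9 (T = -4*(-34/(-36) + 77/(-6)) = -4*(-34*(-1/36) + 77*(-⅙)) = -4*(17/18 - 77/6) = -4*(-107/9) = 428/9 ≈ 47.556)
T + V(-4)*53 = 428/9 + (2*(-4)*(12 - 4))*53 = 428/9 + (2*(-4)*8)*53 = 428/9 - 64*53 = 428/9 - 3392 = -30100/9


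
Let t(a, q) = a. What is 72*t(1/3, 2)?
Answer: 24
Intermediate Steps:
72*t(1/3, 2) = 72/3 = 72*(⅓) = 24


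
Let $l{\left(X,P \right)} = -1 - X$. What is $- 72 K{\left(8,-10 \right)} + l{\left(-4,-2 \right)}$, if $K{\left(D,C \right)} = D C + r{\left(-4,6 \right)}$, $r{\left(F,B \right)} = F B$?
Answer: $7491$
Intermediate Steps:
$r{\left(F,B \right)} = B F$
$K{\left(D,C \right)} = -24 + C D$ ($K{\left(D,C \right)} = D C + 6 \left(-4\right) = C D - 24 = -24 + C D$)
$- 72 K{\left(8,-10 \right)} + l{\left(-4,-2 \right)} = - 72 \left(-24 - 80\right) - -3 = - 72 \left(-24 - 80\right) + \left(-1 + 4\right) = \left(-72\right) \left(-104\right) + 3 = 7488 + 3 = 7491$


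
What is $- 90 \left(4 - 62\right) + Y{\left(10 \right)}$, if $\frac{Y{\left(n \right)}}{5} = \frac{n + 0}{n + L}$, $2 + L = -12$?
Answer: $\frac{10415}{2} \approx 5207.5$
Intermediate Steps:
$L = -14$ ($L = -2 - 12 = -14$)
$Y{\left(n \right)} = \frac{5 n}{-14 + n}$ ($Y{\left(n \right)} = 5 \frac{n + 0}{n - 14} = 5 \frac{n}{-14 + n} = \frac{5 n}{-14 + n}$)
$- 90 \left(4 - 62\right) + Y{\left(10 \right)} = - 90 \left(4 - 62\right) + 5 \cdot 10 \frac{1}{-14 + 10} = - 90 \left(4 - 62\right) + 5 \cdot 10 \frac{1}{-4} = \left(-90\right) \left(-58\right) + 5 \cdot 10 \left(- \frac{1}{4}\right) = 5220 - \frac{25}{2} = \frac{10415}{2}$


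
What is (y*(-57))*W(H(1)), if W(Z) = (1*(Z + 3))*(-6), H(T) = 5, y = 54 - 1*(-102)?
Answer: 426816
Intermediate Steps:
y = 156 (y = 54 + 102 = 156)
W(Z) = -18 - 6*Z (W(Z) = (1*(3 + Z))*(-6) = (3 + Z)*(-6) = -18 - 6*Z)
(y*(-57))*W(H(1)) = (156*(-57))*(-18 - 6*5) = -8892*(-18 - 30) = -8892*(-48) = 426816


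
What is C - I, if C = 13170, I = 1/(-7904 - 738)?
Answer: 113815141/8642 ≈ 13170.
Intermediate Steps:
I = -1/8642 (I = 1/(-8642) = -1/8642 ≈ -0.00011571)
C - I = 13170 - 1*(-1/8642) = 13170 + 1/8642 = 113815141/8642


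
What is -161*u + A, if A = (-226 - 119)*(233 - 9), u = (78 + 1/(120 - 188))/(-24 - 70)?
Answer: -493119977/6392 ≈ -77146.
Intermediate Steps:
u = -5303/6392 (u = (78 + 1/(-68))/(-94) = (78 - 1/68)*(-1/94) = (5303/68)*(-1/94) = -5303/6392 ≈ -0.82963)
A = -77280 (A = -345*224 = -77280)
-161*u + A = -161*(-5303/6392) - 77280 = 853783/6392 - 77280 = -493119977/6392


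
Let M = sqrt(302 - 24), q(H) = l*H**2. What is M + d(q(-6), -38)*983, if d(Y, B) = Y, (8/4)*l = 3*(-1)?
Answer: -53082 + sqrt(278) ≈ -53065.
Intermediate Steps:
l = -3/2 (l = (3*(-1))/2 = (1/2)*(-3) = -3/2 ≈ -1.5000)
q(H) = -3*H**2/2
M = sqrt(278) ≈ 16.673
M + d(q(-6), -38)*983 = sqrt(278) - 3/2*(-6)**2*983 = sqrt(278) - 3/2*36*983 = sqrt(278) - 54*983 = sqrt(278) - 53082 = -53082 + sqrt(278)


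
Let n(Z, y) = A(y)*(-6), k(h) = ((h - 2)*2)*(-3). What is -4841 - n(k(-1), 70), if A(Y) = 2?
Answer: -4829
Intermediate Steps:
k(h) = 12 - 6*h (k(h) = ((-2 + h)*2)*(-3) = (-4 + 2*h)*(-3) = 12 - 6*h)
n(Z, y) = -12 (n(Z, y) = 2*(-6) = -12)
-4841 - n(k(-1), 70) = -4841 - 1*(-12) = -4841 + 12 = -4829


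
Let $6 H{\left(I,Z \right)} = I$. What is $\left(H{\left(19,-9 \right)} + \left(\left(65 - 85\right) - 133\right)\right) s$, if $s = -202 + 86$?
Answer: $\frac{52142}{3} \approx 17381.0$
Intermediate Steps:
$H{\left(I,Z \right)} = \frac{I}{6}$
$s = -116$
$\left(H{\left(19,-9 \right)} + \left(\left(65 - 85\right) - 133\right)\right) s = \left(\frac{1}{6} \cdot 19 + \left(\left(65 - 85\right) - 133\right)\right) \left(-116\right) = \left(\frac{19}{6} + \left(\left(65 - 85\right) - 133\right)\right) \left(-116\right) = \left(\frac{19}{6} - 153\right) \left(-116\right) = \left(- \frac{899}{6}\right) \left(-116\right) = \frac{52142}{3}$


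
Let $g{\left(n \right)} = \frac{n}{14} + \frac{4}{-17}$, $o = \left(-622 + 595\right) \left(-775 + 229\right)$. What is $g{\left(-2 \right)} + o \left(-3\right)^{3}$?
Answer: $- \frac{47366091}{119} \approx -3.9803 \cdot 10^{5}$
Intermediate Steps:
$o = 14742$ ($o = \left(-27\right) \left(-546\right) = 14742$)
$g{\left(n \right)} = - \frac{4}{17} + \frac{n}{14}$ ($g{\left(n \right)} = n \frac{1}{14} + 4 \left(- \frac{1}{17}\right) = \frac{n}{14} - \frac{4}{17} = - \frac{4}{17} + \frac{n}{14}$)
$g{\left(-2 \right)} + o \left(-3\right)^{3} = \left(- \frac{4}{17} + \frac{1}{14} \left(-2\right)\right) + 14742 \left(-3\right)^{3} = \left(- \frac{4}{17} - \frac{1}{7}\right) + 14742 \left(-27\right) = - \frac{45}{119} - 398034 = - \frac{47366091}{119}$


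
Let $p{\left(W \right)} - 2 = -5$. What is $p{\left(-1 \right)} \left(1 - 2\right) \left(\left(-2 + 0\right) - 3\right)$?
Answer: $-15$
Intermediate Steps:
$p{\left(W \right)} = -3$ ($p{\left(W \right)} = 2 - 5 = -3$)
$p{\left(-1 \right)} \left(1 - 2\right) \left(\left(-2 + 0\right) - 3\right) = - 3 \left(1 - 2\right) \left(\left(-2 + 0\right) - 3\right) = - 3 \left(1 - 2\right) \left(-2 - 3\right) = \left(-3\right) \left(-1\right) \left(-5\right) = 3 \left(-5\right) = -15$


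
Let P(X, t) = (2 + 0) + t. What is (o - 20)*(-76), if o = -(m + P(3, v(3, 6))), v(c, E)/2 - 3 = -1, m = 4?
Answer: 2280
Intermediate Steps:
v(c, E) = 4 (v(c, E) = 6 + 2*(-1) = 6 - 2 = 4)
P(X, t) = 2 + t
o = -10 (o = -(4 + (2 + 4)) = -(4 + 6) = -1*10 = -10)
(o - 20)*(-76) = (-10 - 20)*(-76) = -30*(-76) = 2280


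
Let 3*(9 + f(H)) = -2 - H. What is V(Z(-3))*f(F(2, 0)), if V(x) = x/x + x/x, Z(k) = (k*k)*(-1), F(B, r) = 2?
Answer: -62/3 ≈ -20.667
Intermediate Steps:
Z(k) = -k² (Z(k) = k²*(-1) = -k²)
f(H) = -29/3 - H/3 (f(H) = -9 + (-2 - H)/3 = -9 + (-⅔ - H/3) = -29/3 - H/3)
V(x) = 2 (V(x) = 1 + 1 = 2)
V(Z(-3))*f(F(2, 0)) = 2*(-29/3 - ⅓*2) = 2*(-29/3 - ⅔) = 2*(-31/3) = -62/3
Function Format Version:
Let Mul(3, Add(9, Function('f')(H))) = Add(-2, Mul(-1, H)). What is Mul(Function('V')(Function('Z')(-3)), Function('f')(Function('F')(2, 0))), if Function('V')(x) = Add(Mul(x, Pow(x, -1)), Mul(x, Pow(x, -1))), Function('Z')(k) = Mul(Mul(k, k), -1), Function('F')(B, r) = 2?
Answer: Rational(-62, 3) ≈ -20.667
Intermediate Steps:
Function('Z')(k) = Mul(-1, Pow(k, 2)) (Function('Z')(k) = Mul(Pow(k, 2), -1) = Mul(-1, Pow(k, 2)))
Function('f')(H) = Add(Rational(-29, 3), Mul(Rational(-1, 3), H)) (Function('f')(H) = Add(-9, Mul(Rational(1, 3), Add(-2, Mul(-1, H)))) = Add(-9, Add(Rational(-2, 3), Mul(Rational(-1, 3), H))) = Add(Rational(-29, 3), Mul(Rational(-1, 3), H)))
Function('V')(x) = 2 (Function('V')(x) = Add(1, 1) = 2)
Mul(Function('V')(Function('Z')(-3)), Function('f')(Function('F')(2, 0))) = Mul(2, Add(Rational(-29, 3), Mul(Rational(-1, 3), 2))) = Mul(2, Add(Rational(-29, 3), Rational(-2, 3))) = Mul(2, Rational(-31, 3)) = Rational(-62, 3)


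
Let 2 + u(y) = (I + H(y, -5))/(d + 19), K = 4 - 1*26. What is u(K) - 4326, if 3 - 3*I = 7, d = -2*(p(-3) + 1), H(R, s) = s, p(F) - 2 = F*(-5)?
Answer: -220709/51 ≈ -4327.6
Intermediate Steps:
p(F) = 2 - 5*F (p(F) = 2 + F*(-5) = 2 - 5*F)
d = -36 (d = -2*((2 - 5*(-3)) + 1) = -2*((2 + 15) + 1) = -2*(17 + 1) = -2*18 = -36)
I = -4/3 (I = 1 - ⅓*7 = 1 - 7/3 = -4/3 ≈ -1.3333)
K = -22 (K = 4 - 26 = -22)
u(y) = -83/51 (u(y) = -2 + (-4/3 - 5)/(-36 + 19) = -2 - 19/3/(-17) = -2 - 19/3*(-1/17) = -2 + 19/51 = -83/51)
u(K) - 4326 = -83/51 - 4326 = -220709/51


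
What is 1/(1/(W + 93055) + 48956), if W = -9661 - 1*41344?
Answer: 42050/2058599801 ≈ 2.0426e-5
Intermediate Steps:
W = -51005 (W = -9661 - 41344 = -51005)
1/(1/(W + 93055) + 48956) = 1/(1/(-51005 + 93055) + 48956) = 1/(1/42050 + 48956) = 1/(2058599801/42050) = 42050/2058599801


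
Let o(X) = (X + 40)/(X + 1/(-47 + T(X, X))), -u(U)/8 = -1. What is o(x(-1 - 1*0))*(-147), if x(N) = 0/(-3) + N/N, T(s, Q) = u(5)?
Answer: -235053/38 ≈ -6185.6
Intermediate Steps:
u(U) = 8 (u(U) = -8*(-1) = 8)
T(s, Q) = 8
x(N) = 1 (x(N) = 0*(-⅓) + 1 = 0 + 1 = 1)
o(X) = (40 + X)/(-1/39 + X) (o(X) = (X + 40)/(X + 1/(-47 + 8)) = (40 + X)/(X + 1/(-39)) = (40 + X)/(X - 1/39) = (40 + X)/(-1/39 + X))
o(x(-1 - 1*0))*(-147) = (39*(40 + 1)/(-1 + 39*1))*(-147) = (39*41/(-1 + 39))*(-147) = (39*41/38)*(-147) = (39*(1/38)*41)*(-147) = (1599/38)*(-147) = -235053/38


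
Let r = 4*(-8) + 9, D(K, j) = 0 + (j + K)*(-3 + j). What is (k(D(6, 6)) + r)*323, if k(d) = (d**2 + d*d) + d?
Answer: 841415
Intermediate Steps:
D(K, j) = (-3 + j)*(K + j) (D(K, j) = 0 + (K + j)*(-3 + j) = 0 + (-3 + j)*(K + j) = (-3 + j)*(K + j))
r = -23 (r = -32 + 9 = -23)
k(d) = d + 2*d**2 (k(d) = (d**2 + d**2) + d = 2*d**2 + d = d + 2*d**2)
(k(D(6, 6)) + r)*323 = ((6**2 - 3*6 - 3*6 + 6*6)*(1 + 2*(6**2 - 3*6 - 3*6 + 6*6)) - 23)*323 = ((36 - 18 - 18 + 36)*(1 + 2*(36 - 18 - 18 + 36)) - 23)*323 = (36*(1 + 2*36) - 23)*323 = (36*(1 + 72) - 23)*323 = (36*73 - 23)*323 = (2628 - 23)*323 = 2605*323 = 841415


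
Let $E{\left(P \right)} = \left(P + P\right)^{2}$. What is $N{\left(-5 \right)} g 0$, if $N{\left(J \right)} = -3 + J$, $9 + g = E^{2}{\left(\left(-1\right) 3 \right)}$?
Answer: $0$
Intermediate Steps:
$E{\left(P \right)} = 4 P^{2}$ ($E{\left(P \right)} = \left(2 P\right)^{2} = 4 P^{2}$)
$g = 1287$ ($g = -9 + \left(4 \left(\left(-1\right) 3\right)^{2}\right)^{2} = -9 + \left(4 \left(-3\right)^{2}\right)^{2} = -9 + \left(4 \cdot 9\right)^{2} = -9 + 36^{2} = -9 + 1296 = 1287$)
$N{\left(-5 \right)} g 0 = \left(-3 - 5\right) 1287 \cdot 0 = \left(-8\right) 1287 \cdot 0 = \left(-10296\right) 0 = 0$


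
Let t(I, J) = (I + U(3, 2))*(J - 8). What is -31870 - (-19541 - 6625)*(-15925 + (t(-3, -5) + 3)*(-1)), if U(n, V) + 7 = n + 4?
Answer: -417824392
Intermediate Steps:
U(n, V) = -3 + n (U(n, V) = -7 + (n + 4) = -7 + (4 + n) = -3 + n)
t(I, J) = I*(-8 + J) (t(I, J) = (I + (-3 + 3))*(J - 8) = (I + 0)*(-8 + J) = I*(-8 + J))
-31870 - (-19541 - 6625)*(-15925 + (t(-3, -5) + 3)*(-1)) = -31870 - (-19541 - 6625)*(-15925 + (-3*(-8 - 5) + 3)*(-1)) = -31870 - (-26166)*(-15925 + (-3*(-13) + 3)*(-1)) = -31870 - (-26166)*(-15925 + (39 + 3)*(-1)) = -31870 - (-26166)*(-15925 + 42*(-1)) = -31870 - (-26166)*(-15925 - 42) = -31870 - (-26166)*(-15967) = -31870 - 1*417792522 = -31870 - 417792522 = -417824392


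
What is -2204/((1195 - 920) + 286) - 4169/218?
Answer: -2819281/122298 ≈ -23.053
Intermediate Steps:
-2204/((1195 - 920) + 286) - 4169/218 = -2204/(275 + 286) - 4169*1/218 = -2204/561 - 4169/218 = -2819281/122298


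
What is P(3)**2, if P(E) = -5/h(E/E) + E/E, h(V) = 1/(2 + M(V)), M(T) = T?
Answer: 196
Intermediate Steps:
h(V) = 1/(2 + V)
P(E) = -14 (P(E) = -5/(1/(2 + E/E)) + E/E = -5/(1/(2 + 1)) + 1 = -5/(1/3) + 1 = -5/1/3 + 1 = -5*3 + 1 = -15 + 1 = -14)
P(3)**2 = (-14)**2 = 196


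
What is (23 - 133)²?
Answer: 12100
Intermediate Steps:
(23 - 133)² = (-110)² = 12100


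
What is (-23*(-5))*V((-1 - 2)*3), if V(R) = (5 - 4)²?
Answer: 115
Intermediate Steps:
V(R) = 1 (V(R) = 1² = 1)
(-23*(-5))*V((-1 - 2)*3) = -23*(-5)*1 = 115*1 = 115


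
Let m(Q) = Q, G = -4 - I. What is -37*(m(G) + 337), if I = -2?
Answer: -12395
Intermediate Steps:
G = -2 (G = -4 - 1*(-2) = -4 + 2 = -2)
-37*(m(G) + 337) = -37*(-2 + 337) = -37*335 = -12395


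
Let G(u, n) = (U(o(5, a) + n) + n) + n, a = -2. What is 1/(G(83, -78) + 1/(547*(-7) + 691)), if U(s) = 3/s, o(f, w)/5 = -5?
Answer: -323214/50430901 ≈ -0.0064090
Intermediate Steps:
o(f, w) = -25 (o(f, w) = 5*(-5) = -25)
G(u, n) = 2*n + 3/(-25 + n) (G(u, n) = (3/(-25 + n) + n) + n = (n + 3/(-25 + n)) + n = 2*n + 3/(-25 + n))
1/(G(83, -78) + 1/(547*(-7) + 691)) = 1/((3 + 2*(-78)*(-25 - 78))/(-25 - 78) + 1/(547*(-7) + 691)) = 1/((3 + 2*(-78)*(-103))/(-103) + 1/(-3829 + 691)) = 1/(-(3 + 16068)/103 + 1/(-3138)) = 1/(-1/103*16071 - 1/3138) = 1/(-16071/103 - 1/3138) = 1/(-50430901/323214) = -323214/50430901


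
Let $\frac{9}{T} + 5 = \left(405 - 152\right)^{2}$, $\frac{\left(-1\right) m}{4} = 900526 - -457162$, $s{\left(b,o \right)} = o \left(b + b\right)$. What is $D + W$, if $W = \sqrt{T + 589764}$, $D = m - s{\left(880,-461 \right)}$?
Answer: $-4619392 + \frac{\sqrt{603993828295065}}{32002} \approx -4.6186 \cdot 10^{6}$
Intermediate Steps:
$s{\left(b,o \right)} = 2 b o$ ($s{\left(b,o \right)} = o 2 b = 2 b o$)
$m = -5430752$ ($m = - 4 \left(900526 - -457162\right) = - 4 \left(900526 + 457162\right) = \left(-4\right) 1357688 = -5430752$)
$T = \frac{9}{64004}$ ($T = \frac{9}{-5 + \left(405 - 152\right)^{2}} = \frac{9}{-5 + 253^{2}} = \frac{9}{-5 + 64009} = \frac{9}{64004} \approx 0.00014062$)
$D = -4619392$ ($D = -5430752 - 2 \cdot 880 \left(-461\right) = -5430752 - -811360 = -5430752 + 811360 = -4619392$)
$W = \frac{\sqrt{603993828295065}}{32002}$ ($W = \sqrt{\frac{9}{64004} + 589764} = \sqrt{\frac{37747255065}{64004}} = \frac{\sqrt{603993828295065}}{32002} \approx 767.96$)
$D + W = -4619392 + \frac{\sqrt{603993828295065}}{32002}$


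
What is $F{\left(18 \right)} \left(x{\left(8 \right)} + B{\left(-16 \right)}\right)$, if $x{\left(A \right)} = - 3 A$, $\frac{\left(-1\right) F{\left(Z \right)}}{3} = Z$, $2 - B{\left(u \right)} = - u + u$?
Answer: $1188$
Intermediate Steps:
$B{\left(u \right)} = 2$ ($B{\left(u \right)} = 2 - \left(- u + u\right) = 2 - 0 = 2 + 0 = 2$)
$F{\left(Z \right)} = - 3 Z$
$F{\left(18 \right)} \left(x{\left(8 \right)} + B{\left(-16 \right)}\right) = \left(-3\right) 18 \left(\left(-3\right) 8 + 2\right) = - 54 \left(-24 + 2\right) = \left(-54\right) \left(-22\right) = 1188$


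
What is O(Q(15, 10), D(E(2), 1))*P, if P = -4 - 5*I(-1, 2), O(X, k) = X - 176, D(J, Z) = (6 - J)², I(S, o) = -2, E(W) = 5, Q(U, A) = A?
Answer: -996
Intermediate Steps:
O(X, k) = -176 + X
P = 6 (P = -4 - 5*(-2) = -4 - 1*(-10) = -4 + 10 = 6)
O(Q(15, 10), D(E(2), 1))*P = (-176 + 10)*6 = -166*6 = -996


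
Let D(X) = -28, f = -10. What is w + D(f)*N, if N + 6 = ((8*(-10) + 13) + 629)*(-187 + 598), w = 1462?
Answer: -6465866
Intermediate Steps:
N = 230976 (N = -6 + ((8*(-10) + 13) + 629)*(-187 + 598) = -6 + ((-80 + 13) + 629)*411 = -6 + (-67 + 629)*411 = -6 + 562*411 = -6 + 230982 = 230976)
w + D(f)*N = 1462 - 28*230976 = 1462 - 6467328 = -6465866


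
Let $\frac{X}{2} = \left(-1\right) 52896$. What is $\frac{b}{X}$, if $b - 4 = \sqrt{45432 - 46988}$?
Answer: $- \frac{1}{26448} - \frac{i \sqrt{389}}{52896} \approx -3.781 \cdot 10^{-5} - 0.00037287 i$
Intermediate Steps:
$X = -105792$ ($X = 2 \left(\left(-1\right) 52896\right) = 2 \left(-52896\right) = -105792$)
$b = 4 + 2 i \sqrt{389}$ ($b = 4 + \sqrt{45432 - 46988} = 4 + \sqrt{-1556} = 4 + 2 i \sqrt{389} \approx 4.0 + 39.446 i$)
$\frac{b}{X} = \frac{4 + 2 i \sqrt{389}}{-105792} = \left(4 + 2 i \sqrt{389}\right) \left(- \frac{1}{105792}\right) = - \frac{1}{26448} - \frac{i \sqrt{389}}{52896}$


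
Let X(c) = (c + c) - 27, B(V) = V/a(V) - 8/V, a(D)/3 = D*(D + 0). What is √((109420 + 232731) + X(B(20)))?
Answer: √307910910/30 ≈ 584.91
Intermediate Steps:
a(D) = 3*D² (a(D) = 3*(D*(D + 0)) = 3*(D*D) = 3*D²)
B(V) = -23/(3*V) (B(V) = V/((3*V²)) - 8/V = V*(1/(3*V²)) - 8/V = 1/(3*V) - 8/V = -23/(3*V))
X(c) = -27 + 2*c (X(c) = 2*c - 27 = -27 + 2*c)
√((109420 + 232731) + X(B(20))) = √((109420 + 232731) + (-27 + 2*(-23/3/20))) = √(342151 + (-27 + 2*(-23/3*1/20))) = √(342151 + (-27 + 2*(-23/60))) = √(342151 + (-27 - 23/30)) = √(342151 - 833/30) = √(10263697/30) = √307910910/30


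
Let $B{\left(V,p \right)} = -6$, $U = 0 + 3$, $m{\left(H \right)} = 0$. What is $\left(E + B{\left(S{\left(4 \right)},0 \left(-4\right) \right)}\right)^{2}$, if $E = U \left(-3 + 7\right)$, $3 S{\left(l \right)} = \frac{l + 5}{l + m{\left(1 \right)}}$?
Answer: $36$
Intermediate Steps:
$U = 3$
$S{\left(l \right)} = \frac{5 + l}{3 l}$ ($S{\left(l \right)} = \frac{\left(l + 5\right) \frac{1}{l + 0}}{3} = \frac{\left(5 + l\right) \frac{1}{l}}{3} = \frac{\frac{1}{l} \left(5 + l\right)}{3} = \frac{5 + l}{3 l}$)
$E = 12$ ($E = 3 \left(-3 + 7\right) = 3 \cdot 4 = 12$)
$\left(E + B{\left(S{\left(4 \right)},0 \left(-4\right) \right)}\right)^{2} = \left(12 - 6\right)^{2} = 6^{2} = 36$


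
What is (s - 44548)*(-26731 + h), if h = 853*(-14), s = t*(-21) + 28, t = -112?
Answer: 1630763064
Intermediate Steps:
s = 2380 (s = -112*(-21) + 28 = 2352 + 28 = 2380)
h = -11942
(s - 44548)*(-26731 + h) = (2380 - 44548)*(-26731 - 11942) = -42168*(-38673) = 1630763064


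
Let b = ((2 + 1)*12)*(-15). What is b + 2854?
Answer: 2314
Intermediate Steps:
b = -540 (b = (3*12)*(-15) = 36*(-15) = -540)
b + 2854 = -540 + 2854 = 2314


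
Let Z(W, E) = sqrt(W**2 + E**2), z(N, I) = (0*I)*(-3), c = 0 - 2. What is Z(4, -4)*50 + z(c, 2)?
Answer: 200*sqrt(2) ≈ 282.84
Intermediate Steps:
c = -2
z(N, I) = 0 (z(N, I) = 0*(-3) = 0)
Z(W, E) = sqrt(E**2 + W**2)
Z(4, -4)*50 + z(c, 2) = sqrt((-4)**2 + 4**2)*50 + 0 = sqrt(16 + 16)*50 + 0 = sqrt(32)*50 + 0 = (4*sqrt(2))*50 + 0 = 200*sqrt(2) + 0 = 200*sqrt(2)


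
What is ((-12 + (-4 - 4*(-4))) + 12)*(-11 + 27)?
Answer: 192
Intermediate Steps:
((-12 + (-4 - 4*(-4))) + 12)*(-11 + 27) = ((-12 + (-4 + 16)) + 12)*16 = ((-12 + 12) + 12)*16 = (0 + 12)*16 = 12*16 = 192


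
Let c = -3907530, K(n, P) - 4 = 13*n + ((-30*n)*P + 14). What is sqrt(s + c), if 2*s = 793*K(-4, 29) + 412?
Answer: I*sqrt(2540985) ≈ 1594.0*I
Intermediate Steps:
K(n, P) = 18 + 13*n - 30*P*n (K(n, P) = 4 + (13*n + ((-30*n)*P + 14)) = 4 + (13*n + (-30*P*n + 14)) = 4 + (13*n + (14 - 30*P*n)) = 4 + (14 + 13*n - 30*P*n) = 18 + 13*n - 30*P*n)
s = 1366545 (s = (793*(18 + 13*(-4) - 30*29*(-4)) + 412)/2 = (793*(18 - 52 + 3480) + 412)/2 = (793*3446 + 412)/2 = (2732678 + 412)/2 = (1/2)*2733090 = 1366545)
sqrt(s + c) = sqrt(1366545 - 3907530) = sqrt(-2540985) = I*sqrt(2540985)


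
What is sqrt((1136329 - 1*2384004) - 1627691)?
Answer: 13*I*sqrt(17014) ≈ 1695.7*I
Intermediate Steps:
sqrt((1136329 - 1*2384004) - 1627691) = sqrt((1136329 - 2384004) - 1627691) = sqrt(-1247675 - 1627691) = sqrt(-2875366) = 13*I*sqrt(17014)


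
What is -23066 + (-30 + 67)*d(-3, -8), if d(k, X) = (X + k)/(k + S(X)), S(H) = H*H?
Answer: -1407433/61 ≈ -23073.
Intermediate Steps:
S(H) = H²
d(k, X) = (X + k)/(k + X²)
-23066 + (-30 + 67)*d(-3, -8) = -23066 + (-30 + 67)*((-8 - 3)/(-3 + (-8)²)) = -23066 + 37*(-11/(-3 + 64)) = -23066 + 37*(-11/61) = -23066 - 407/61 = -1407433/61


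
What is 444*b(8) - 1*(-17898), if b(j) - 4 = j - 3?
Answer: 21894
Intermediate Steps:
b(j) = 1 + j (b(j) = 4 + (j - 3) = 4 + (-3 + j) = 1 + j)
444*b(8) - 1*(-17898) = 444*(1 + 8) - 1*(-17898) = 444*9 + 17898 = 3996 + 17898 = 21894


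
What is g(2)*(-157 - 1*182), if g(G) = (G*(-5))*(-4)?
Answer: -13560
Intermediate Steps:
g(G) = 20*G (g(G) = -5*G*(-4) = 20*G)
g(2)*(-157 - 1*182) = (20*2)*(-157 - 1*182) = 40*(-157 - 182) = 40*(-339) = -13560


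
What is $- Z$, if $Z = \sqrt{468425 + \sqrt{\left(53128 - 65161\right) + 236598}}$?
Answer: $- \sqrt{468425 + \sqrt{224565}} \approx -684.76$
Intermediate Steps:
$Z = \sqrt{468425 + \sqrt{224565}}$ ($Z = \sqrt{468425 + \sqrt{\left(53128 - 65161\right) + 236598}} = \sqrt{468425 + \sqrt{-12033 + 236598}} = \sqrt{468425 + \sqrt{224565}} \approx 684.76$)
$- Z = - \sqrt{468425 + \sqrt{224565}}$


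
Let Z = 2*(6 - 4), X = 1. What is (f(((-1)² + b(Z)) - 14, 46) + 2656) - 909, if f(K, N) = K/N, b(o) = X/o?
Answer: 321397/184 ≈ 1746.7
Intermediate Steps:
Z = 4 (Z = 2*2 = 4)
b(o) = 1/o
(f(((-1)² + b(Z)) - 14, 46) + 2656) - 909 = ((((-1)² + 1/4) - 14)/46 + 2656) - 909 = (((1 + ¼) - 14)*(1/46) + 2656) - 909 = ((5/4 - 14)*(1/46) + 2656) - 909 = (-51/4*1/46 + 2656) - 909 = (-51/184 + 2656) - 909 = 488653/184 - 909 = 321397/184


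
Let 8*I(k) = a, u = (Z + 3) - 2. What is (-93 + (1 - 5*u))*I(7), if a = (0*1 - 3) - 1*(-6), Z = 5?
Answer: -183/4 ≈ -45.750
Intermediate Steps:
u = 6 (u = (5 + 3) - 2 = 8 - 2 = 6)
a = 3 (a = (0 - 3) + 6 = -3 + 6 = 3)
I(k) = 3/8 (I(k) = (⅛)*3 = 3/8)
(-93 + (1 - 5*u))*I(7) = (-93 + (1 - 5*6))*(3/8) = (-93 + (1 - 30))*(3/8) = (-93 - 29)*(3/8) = -122*3/8 = -183/4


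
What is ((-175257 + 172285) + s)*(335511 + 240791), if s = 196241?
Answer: 111381311238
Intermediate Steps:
((-175257 + 172285) + s)*(335511 + 240791) = ((-175257 + 172285) + 196241)*(335511 + 240791) = (-2972 + 196241)*576302 = 193269*576302 = 111381311238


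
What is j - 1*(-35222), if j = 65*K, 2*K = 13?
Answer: 71289/2 ≈ 35645.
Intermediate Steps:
K = 13/2 (K = (1/2)*13 = 13/2 ≈ 6.5000)
j = 845/2 (j = 65*(13/2) = 845/2 ≈ 422.50)
j - 1*(-35222) = 845/2 - 1*(-35222) = 845/2 + 35222 = 71289/2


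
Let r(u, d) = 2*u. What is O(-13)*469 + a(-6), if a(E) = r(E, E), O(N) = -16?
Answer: -7516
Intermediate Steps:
a(E) = 2*E
O(-13)*469 + a(-6) = -16*469 + 2*(-6) = -7504 - 12 = -7516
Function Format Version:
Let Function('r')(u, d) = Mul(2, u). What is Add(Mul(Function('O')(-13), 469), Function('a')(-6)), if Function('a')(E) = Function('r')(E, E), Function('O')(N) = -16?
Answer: -7516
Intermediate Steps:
Function('a')(E) = Mul(2, E)
Add(Mul(Function('O')(-13), 469), Function('a')(-6)) = Add(Mul(-16, 469), Mul(2, -6)) = Add(-7504, -12) = -7516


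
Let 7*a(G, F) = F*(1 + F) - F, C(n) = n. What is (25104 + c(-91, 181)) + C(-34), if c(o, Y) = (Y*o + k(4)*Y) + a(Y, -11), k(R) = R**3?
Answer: 141402/7 ≈ 20200.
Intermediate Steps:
a(G, F) = -F/7 + F*(1 + F)/7 (a(G, F) = (F*(1 + F) - F)/7 = (-F + F*(1 + F))/7 = -F/7 + F*(1 + F)/7)
c(o, Y) = 121/7 + 64*Y + Y*o (c(o, Y) = (Y*o + 4**3*Y) + (1/7)*(-11)**2 = (Y*o + 64*Y) + (1/7)*121 = (64*Y + Y*o) + 121/7 = 121/7 + 64*Y + Y*o)
(25104 + c(-91, 181)) + C(-34) = (25104 + (121/7 + 64*181 + 181*(-91))) - 34 = (25104 + (121/7 + 11584 - 16471)) - 34 = (25104 - 34088/7) - 34 = 141640/7 - 34 = 141402/7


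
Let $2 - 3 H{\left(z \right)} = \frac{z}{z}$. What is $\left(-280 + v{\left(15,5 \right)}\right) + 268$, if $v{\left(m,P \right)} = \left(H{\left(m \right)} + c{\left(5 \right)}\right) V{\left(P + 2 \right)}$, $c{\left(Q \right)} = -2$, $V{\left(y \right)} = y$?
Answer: $- \frac{71}{3} \approx -23.667$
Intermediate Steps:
$H{\left(z \right)} = \frac{1}{3}$ ($H{\left(z \right)} = \frac{2}{3} - \frac{z \frac{1}{z}}{3} = \frac{2}{3} - \frac{1}{3} = \frac{1}{3}$)
$v{\left(m,P \right)} = - \frac{10}{3} - \frac{5 P}{3}$ ($v{\left(m,P \right)} = \left(\frac{1}{3} - 2\right) \left(P + 2\right) = - \frac{5 \left(2 + P\right)}{3} = - \frac{10}{3} - \frac{5 P}{3}$)
$\left(-280 + v{\left(15,5 \right)}\right) + 268 = \left(-280 - \frac{35}{3}\right) + 268 = - \frac{875}{3} + 268 = - \frac{71}{3}$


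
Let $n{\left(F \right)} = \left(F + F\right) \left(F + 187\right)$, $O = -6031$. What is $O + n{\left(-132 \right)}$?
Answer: $-20551$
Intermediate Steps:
$n{\left(F \right)} = 2 F \left(187 + F\right)$
$O + n{\left(-132 \right)} = -6031 + 2 \left(-132\right) \left(187 - 132\right) = -6031 + 2 \left(-132\right) 55 = -6031 - 14520 = -20551$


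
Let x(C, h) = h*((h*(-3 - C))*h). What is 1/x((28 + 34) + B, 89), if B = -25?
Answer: -1/28198760 ≈ -3.5463e-8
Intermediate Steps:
x(C, h) = h³*(-3 - C) (x(C, h) = h*(h²*(-3 - C)) = h³*(-3 - C))
1/x((28 + 34) + B, 89) = 1/(89³*(-3 - ((28 + 34) - 25))) = 1/(704969*(-3 - (62 - 25))) = 1/(704969*(-3 - 1*37)) = 1/(704969*(-3 - 37)) = 1/(704969*(-40)) = 1/(-28198760) = -1/28198760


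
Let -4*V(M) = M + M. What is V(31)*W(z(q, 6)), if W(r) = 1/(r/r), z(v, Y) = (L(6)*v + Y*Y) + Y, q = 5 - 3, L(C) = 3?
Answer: -31/2 ≈ -15.500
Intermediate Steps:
V(M) = -M/2 (V(M) = -(M + M)/4 = -M/2)
q = 2
z(v, Y) = Y + Y**2 + 3*v (z(v, Y) = (3*v + Y*Y) + Y = (3*v + Y**2) + Y = (Y**2 + 3*v) + Y = Y + Y**2 + 3*v)
W(r) = 1 (W(r) = 1/1 = 1)
V(31)*W(z(q, 6)) = -1/2*31*1 = -31/2*1 = -31/2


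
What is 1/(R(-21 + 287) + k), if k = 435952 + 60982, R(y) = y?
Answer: 1/497200 ≈ 2.0113e-6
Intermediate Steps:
k = 496934
1/(R(-21 + 287) + k) = 1/((-21 + 287) + 496934) = 1/(266 + 496934) = 1/497200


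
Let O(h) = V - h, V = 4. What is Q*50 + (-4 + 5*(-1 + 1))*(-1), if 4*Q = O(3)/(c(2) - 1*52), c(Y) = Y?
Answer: 15/4 ≈ 3.7500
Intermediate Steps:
O(h) = 4 - h
Q = -1/200 (Q = ((4 - 1*3)/(2 - 1*52))/4 = ((4 - 3)/(2 - 52))/4 = (1/(-50))/4 = (1*(-1/50))/4 = (1/4)*(-1/50) = -1/200 ≈ -0.0050000)
Q*50 + (-4 + 5*(-1 + 1))*(-1) = -1/200*50 + (-4 + 5*(-1 + 1))*(-1) = -1/4 + (-4 + 5*0)*(-1) = -1/4 + (-4 + 0)*(-1) = -1/4 - 4*(-1) = -1/4 + 4 = 15/4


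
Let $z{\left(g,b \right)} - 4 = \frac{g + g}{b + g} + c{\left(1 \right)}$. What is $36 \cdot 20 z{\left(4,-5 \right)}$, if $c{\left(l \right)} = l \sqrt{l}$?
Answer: $-2160$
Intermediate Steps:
$c{\left(l \right)} = l^{\frac{3}{2}}$
$z{\left(g,b \right)} = 5 + \frac{2 g}{b + g}$ ($z{\left(g,b \right)} = 4 + \left(\frac{g + g}{b + g} + 1^{\frac{3}{2}}\right) = 4 + \left(\frac{2 g}{b + g} + 1\right) = 4 + \left(1 + \frac{2 g}{b + g}\right) = 5 + \frac{2 g}{b + g}$)
$36 \cdot 20 z{\left(4,-5 \right)} = 36 \cdot 20 \frac{5 \left(-5\right) + 7 \cdot 4}{-5 + 4} = 720 \frac{-25 + 28}{-1} = 720 \left(\left(-1\right) 3\right) = 720 \left(-3\right) = -2160$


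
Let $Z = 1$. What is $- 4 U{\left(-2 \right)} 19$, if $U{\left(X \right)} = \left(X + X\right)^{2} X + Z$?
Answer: $2356$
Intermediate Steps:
$U{\left(X \right)} = 1 + 4 X^{3}$ ($U{\left(X \right)} = \left(X + X\right)^{2} X + 1 = \left(2 X\right)^{2} X + 1 = 4 X^{2} X + 1 = 4 X^{3} + 1 = 1 + 4 X^{3}$)
$- 4 U{\left(-2 \right)} 19 = - 4 \left(1 + 4 \left(-2\right)^{3}\right) 19 = - 4 \left(1 + 4 \left(-8\right)\right) 19 = - 4 \left(1 - 32\right) 19 = \left(-4\right) \left(-31\right) 19 = 124 \cdot 19 = 2356$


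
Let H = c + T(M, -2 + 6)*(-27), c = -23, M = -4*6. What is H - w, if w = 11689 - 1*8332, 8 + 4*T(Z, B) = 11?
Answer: -13601/4 ≈ -3400.3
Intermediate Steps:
M = -24
T(Z, B) = 3/4 (T(Z, B) = -2 + (1/4)*11 = -2 + 11/4 = 3/4)
w = 3357 (w = 11689 - 8332 = 3357)
H = -173/4 (H = -23 + (3/4)*(-27) = -23 - 81/4 = -173/4 ≈ -43.250)
H - w = -173/4 - 1*3357 = -173/4 - 3357 = -13601/4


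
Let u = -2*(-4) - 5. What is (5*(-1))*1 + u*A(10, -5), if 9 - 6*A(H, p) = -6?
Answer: 5/2 ≈ 2.5000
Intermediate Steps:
A(H, p) = 5/2 (A(H, p) = 3/2 - ⅙*(-6) = 3/2 + 1 = 5/2)
u = 3 (u = 8 - 5 = 3)
(5*(-1))*1 + u*A(10, -5) = (5*(-1))*1 + 3*(5/2) = -5*1 + 15/2 = -5 + 15/2 = 5/2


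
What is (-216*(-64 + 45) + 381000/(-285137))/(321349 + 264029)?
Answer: 194970208/27818821131 ≈ 0.0070086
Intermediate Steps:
(-216*(-64 + 45) + 381000/(-285137))/(321349 + 264029) = (-216*(-19) + 381000*(-1/285137))/585378 = (4104 - 381000/285137)*(1/585378) = (1169821248/285137)*(1/585378) = 194970208/27818821131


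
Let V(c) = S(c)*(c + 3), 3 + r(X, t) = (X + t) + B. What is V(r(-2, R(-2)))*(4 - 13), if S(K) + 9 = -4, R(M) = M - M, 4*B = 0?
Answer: -234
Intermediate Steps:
B = 0 (B = (1/4)*0 = 0)
R(M) = 0
S(K) = -13 (S(K) = -9 - 4 = -13)
r(X, t) = -3 + X + t (r(X, t) = -3 + ((X + t) + 0) = -3 + (X + t) = -3 + X + t)
V(c) = -39 - 13*c (V(c) = -13*(c + 3) = -13*(3 + c) = -39 - 13*c)
V(r(-2, R(-2)))*(4 - 13) = (-39 - 13*(-3 - 2 + 0))*(4 - 13) = (-39 - 13*(-5))*(-9) = (-39 + 65)*(-9) = 26*(-9) = -234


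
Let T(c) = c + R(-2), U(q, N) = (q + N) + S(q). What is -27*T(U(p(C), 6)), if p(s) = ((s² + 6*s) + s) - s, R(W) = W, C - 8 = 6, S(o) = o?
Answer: -15228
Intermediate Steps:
C = 14 (C = 8 + 6 = 14)
p(s) = s² + 6*s (p(s) = (s² + 7*s) - s = s² + 6*s)
U(q, N) = N + 2*q (U(q, N) = (q + N) + q = (N + q) + q = N + 2*q)
T(c) = -2 + c (T(c) = c - 2 = -2 + c)
-27*T(U(p(C), 6)) = -27*(-2 + (6 + 2*(14*(6 + 14)))) = -27*(-2 + (6 + 2*(14*20))) = -27*(-2 + (6 + 2*280)) = -27*(-2 + (6 + 560)) = -27*(-2 + 566) = -27*564 = -15228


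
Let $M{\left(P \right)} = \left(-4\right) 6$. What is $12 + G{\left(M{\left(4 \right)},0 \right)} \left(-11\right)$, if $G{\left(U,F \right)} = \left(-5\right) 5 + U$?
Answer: $551$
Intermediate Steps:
$M{\left(P \right)} = -24$
$G{\left(U,F \right)} = -25 + U$
$12 + G{\left(M{\left(4 \right)},0 \right)} \left(-11\right) = 12 + \left(-25 - 24\right) \left(-11\right) = 12 - -539 = 12 + 539 = 551$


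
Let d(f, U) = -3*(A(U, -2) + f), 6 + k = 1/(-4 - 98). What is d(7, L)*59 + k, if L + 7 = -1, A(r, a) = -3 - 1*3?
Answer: -18667/102 ≈ -183.01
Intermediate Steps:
A(r, a) = -6 (A(r, a) = -3 - 3 = -6)
L = -8 (L = -7 - 1 = -8)
k = -613/102 (k = -6 + 1/(-4 - 98) = -6 + 1/(-102) = -6 - 1/102 = -613/102 ≈ -6.0098)
d(f, U) = 18 - 3*f (d(f, U) = -3*(-6 + f) = 18 - 3*f)
d(7, L)*59 + k = (18 - 3*7)*59 - 613/102 = (18 - 21)*59 - 613/102 = -3*59 - 613/102 = -177 - 613/102 = -18667/102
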